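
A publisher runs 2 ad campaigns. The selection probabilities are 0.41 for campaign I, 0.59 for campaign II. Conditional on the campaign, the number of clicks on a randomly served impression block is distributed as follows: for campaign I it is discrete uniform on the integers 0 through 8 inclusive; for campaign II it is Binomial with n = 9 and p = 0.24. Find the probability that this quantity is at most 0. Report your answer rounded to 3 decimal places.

Conditional on each campaign, P(X ≤ 0): I: 0.111111; II: 0.0845906.
By total probability, P(X ≤ 0) = 0.41·0.111111 + 0.59·0.0845906 = 0.095464.

0.095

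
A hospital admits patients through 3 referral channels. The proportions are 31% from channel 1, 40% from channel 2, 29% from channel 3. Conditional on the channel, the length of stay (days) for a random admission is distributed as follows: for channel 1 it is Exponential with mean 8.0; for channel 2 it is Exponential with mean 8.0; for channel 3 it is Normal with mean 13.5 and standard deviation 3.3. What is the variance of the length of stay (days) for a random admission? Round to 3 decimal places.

Per component, 1: μ=8, E[X²]=128; 2: μ=8, E[X²]=128; 3: μ=13.5, E[X²]=193.14.
E[X] = 0.31·8 + 0.4·8 + 0.29·13.5 = 9.595.
E[X²] = 0.31·128 + 0.4·128 + 0.29·193.14 = 146.891.
Var(X) = E[X²] − (E[X])² = 146.891 − 92.064 = 54.8266.

54.827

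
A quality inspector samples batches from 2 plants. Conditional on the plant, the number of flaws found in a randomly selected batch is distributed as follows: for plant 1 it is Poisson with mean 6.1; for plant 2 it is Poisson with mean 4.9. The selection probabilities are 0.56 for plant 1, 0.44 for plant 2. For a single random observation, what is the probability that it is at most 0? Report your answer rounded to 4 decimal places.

Conditional on each plant, P(X ≤ 0): 1: 0.00224287; 2: 0.00744658.
By total probability, P(X ≤ 0) = 0.56·0.00224287 + 0.44·0.00744658 = 0.0045325.

0.0045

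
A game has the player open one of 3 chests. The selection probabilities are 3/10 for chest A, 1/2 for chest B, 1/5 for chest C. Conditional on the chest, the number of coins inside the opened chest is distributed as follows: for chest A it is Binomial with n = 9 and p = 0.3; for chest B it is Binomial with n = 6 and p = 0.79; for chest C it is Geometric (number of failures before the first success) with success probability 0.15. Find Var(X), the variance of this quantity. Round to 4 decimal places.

9.8584

Per component, A: μ=2.7, E[X²]=9.18; B: μ=4.74, E[X²]=23.463; C: μ=5.66667, E[X²]=69.8889.
E[X] = 0.3·2.7 + 0.5·4.74 + 0.2·5.66667 = 4.31333.
E[X²] = 0.3·9.18 + 0.5·23.463 + 0.2·69.8889 = 28.4633.
Var(X) = E[X²] − (E[X])² = 28.4633 − 18.6048 = 9.85843.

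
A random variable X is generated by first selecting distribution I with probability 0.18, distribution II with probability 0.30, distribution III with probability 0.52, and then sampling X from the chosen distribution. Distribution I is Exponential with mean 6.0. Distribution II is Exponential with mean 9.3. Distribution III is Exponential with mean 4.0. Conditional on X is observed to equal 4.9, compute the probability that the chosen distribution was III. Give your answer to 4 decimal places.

Likelihoods f(4.9 | ·): I: 0.0736504; II: 0.0634885; III: 0.0734394.
Posterior ∝ prior × likelihood. Numerator for III: 0.52·0.0734394 = 0.0381885.
Normalizing constant: 0.18·0.0736504 + 0.3·0.0634885 + 0.52·0.0734394 = 0.0704921.
P(III | observation) = 0.0381885 / 0.0704921 = 0.541741.

0.5417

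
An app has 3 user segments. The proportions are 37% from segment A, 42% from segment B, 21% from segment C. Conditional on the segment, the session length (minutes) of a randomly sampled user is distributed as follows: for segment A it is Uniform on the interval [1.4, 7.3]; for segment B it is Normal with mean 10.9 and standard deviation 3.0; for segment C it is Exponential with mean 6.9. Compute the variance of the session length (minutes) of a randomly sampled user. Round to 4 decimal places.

Per component, A: μ=4.35, E[X²]=21.8233; B: μ=10.9, E[X²]=127.81; C: μ=6.9, E[X²]=95.22.
E[X] = 0.37·4.35 + 0.42·10.9 + 0.21·6.9 = 7.6365.
E[X²] = 0.37·21.8233 + 0.42·127.81 + 0.21·95.22 = 81.751.
Var(X) = E[X²] − (E[X])² = 81.751 − 58.3161 = 23.4349.

23.4349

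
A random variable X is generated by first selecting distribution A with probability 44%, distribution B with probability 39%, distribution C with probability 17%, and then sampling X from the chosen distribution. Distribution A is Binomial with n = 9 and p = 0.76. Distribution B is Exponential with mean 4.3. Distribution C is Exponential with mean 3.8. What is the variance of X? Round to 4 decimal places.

Per component, A: μ=6.84, E[X²]=48.4272; B: μ=4.3, E[X²]=36.98; C: μ=3.8, E[X²]=28.88.
E[X] = 0.44·6.84 + 0.39·4.3 + 0.17·3.8 = 5.3326.
E[X²] = 0.44·48.4272 + 0.39·36.98 + 0.17·28.88 = 40.6398.
Var(X) = E[X²] − (E[X])² = 40.6398 − 28.4366 = 12.2031.

12.2031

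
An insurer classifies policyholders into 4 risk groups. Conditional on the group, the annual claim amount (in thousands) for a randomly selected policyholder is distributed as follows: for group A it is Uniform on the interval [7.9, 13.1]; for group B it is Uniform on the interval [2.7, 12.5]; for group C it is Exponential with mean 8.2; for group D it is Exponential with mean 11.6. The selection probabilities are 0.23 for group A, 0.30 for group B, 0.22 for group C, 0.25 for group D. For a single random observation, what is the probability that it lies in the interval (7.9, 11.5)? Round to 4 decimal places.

0.3330

Conditional on each group, P(7.9 < X < 11.5): A: 0.692308; B: 0.367347; C: 0.135591; D: 0.135029.
By total probability, P(7.9 < X < 11.5) = 0.23·0.692308 + 0.3·0.367347 + 0.22·0.135591 + 0.25·0.135029 = 0.333022.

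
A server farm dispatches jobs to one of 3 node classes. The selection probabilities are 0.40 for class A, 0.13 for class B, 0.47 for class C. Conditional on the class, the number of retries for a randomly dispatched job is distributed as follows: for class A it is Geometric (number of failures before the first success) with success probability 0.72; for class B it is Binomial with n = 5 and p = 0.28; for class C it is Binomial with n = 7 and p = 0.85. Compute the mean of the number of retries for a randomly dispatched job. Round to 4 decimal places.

3.1341

Component means — A: 0.388889; B: 1.4; C: 5.95.
E[X] = 0.4·0.388889 + 0.13·1.4 + 0.47·5.95 = 3.13406.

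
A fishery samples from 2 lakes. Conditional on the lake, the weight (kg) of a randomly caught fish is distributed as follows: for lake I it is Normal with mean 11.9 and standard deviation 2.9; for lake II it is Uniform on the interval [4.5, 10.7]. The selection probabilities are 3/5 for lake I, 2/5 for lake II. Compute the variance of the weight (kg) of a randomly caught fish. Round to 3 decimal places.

Per component, I: μ=11.9, E[X²]=150.02; II: μ=7.6, E[X²]=60.9633.
E[X] = 0.6·11.9 + 0.4·7.6 = 10.18.
E[X²] = 0.6·150.02 + 0.4·60.9633 = 114.397.
Var(X) = E[X²] − (E[X])² = 114.397 − 103.632 = 10.7649.

10.765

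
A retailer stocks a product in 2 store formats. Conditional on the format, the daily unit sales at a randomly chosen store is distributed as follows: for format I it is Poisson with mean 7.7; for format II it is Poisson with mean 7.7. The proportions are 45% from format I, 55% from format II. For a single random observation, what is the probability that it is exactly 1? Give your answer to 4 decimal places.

Conditional on each format, P(X = 1): I: 0.00348677; II: 0.00348677.
By total probability, P(X = 1) = 0.45·0.00348677 + 0.55·0.00348677 = 0.00348677.

0.0035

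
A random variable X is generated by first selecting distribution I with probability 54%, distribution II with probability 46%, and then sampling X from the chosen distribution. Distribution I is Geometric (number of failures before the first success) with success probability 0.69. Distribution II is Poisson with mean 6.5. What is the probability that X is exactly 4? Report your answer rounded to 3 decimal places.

0.055

Conditional on each component, P(X = 4): I: 0.00637229; II: 0.111822.
By total probability, P(X = 4) = 0.54·0.00637229 + 0.46·0.111822 = 0.0548793.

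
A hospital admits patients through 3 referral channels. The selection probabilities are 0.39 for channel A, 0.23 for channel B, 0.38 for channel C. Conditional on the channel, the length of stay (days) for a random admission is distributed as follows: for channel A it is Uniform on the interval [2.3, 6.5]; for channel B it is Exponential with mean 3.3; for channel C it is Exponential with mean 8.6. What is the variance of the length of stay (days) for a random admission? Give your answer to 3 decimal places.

Per component, A: μ=4.4, E[X²]=20.83; B: μ=3.3, E[X²]=21.78; C: μ=8.6, E[X²]=147.92.
E[X] = 0.39·4.4 + 0.23·3.3 + 0.38·8.6 = 5.743.
E[X²] = 0.39·20.83 + 0.23·21.78 + 0.38·147.92 = 69.3427.
Var(X) = E[X²] − (E[X])² = 69.3427 − 32.982 = 36.3607.

36.361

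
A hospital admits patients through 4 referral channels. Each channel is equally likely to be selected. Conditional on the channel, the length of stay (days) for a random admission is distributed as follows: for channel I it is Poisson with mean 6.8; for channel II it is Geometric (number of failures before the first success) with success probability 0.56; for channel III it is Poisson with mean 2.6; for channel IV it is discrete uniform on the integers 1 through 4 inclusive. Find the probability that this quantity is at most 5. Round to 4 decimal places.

Conditional on each channel, P(X ≤ 5): I: 0.326977; II: 0.992744; III: 0.950963; IV: 1.
By total probability, P(X ≤ 5) = 0.25·0.326977 + 0.25·0.992744 + 0.25·0.950963 + 0.25·1 = 0.817671.

0.8177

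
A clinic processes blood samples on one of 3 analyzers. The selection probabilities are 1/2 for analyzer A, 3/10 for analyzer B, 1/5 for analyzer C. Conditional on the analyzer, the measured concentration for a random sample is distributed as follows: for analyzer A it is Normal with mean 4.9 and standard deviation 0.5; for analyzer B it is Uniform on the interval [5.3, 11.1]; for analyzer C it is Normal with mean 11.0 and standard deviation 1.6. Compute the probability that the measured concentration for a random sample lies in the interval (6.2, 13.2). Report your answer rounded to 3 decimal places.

Conditional on each analyzer, P(6.2 < X < 13.2): A: 0.00466119; B: 0.844828; C: 0.914084.
By total probability, P(6.2 < X < 13.2) = 0.5·0.00466119 + 0.3·0.844828 + 0.2·0.914084 = 0.438596.

0.439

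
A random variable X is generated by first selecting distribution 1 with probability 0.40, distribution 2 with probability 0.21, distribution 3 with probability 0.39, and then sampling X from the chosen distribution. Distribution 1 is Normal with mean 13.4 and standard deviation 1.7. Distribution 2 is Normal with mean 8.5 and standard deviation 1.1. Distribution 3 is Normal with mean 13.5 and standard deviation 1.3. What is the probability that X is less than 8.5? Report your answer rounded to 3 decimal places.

0.106

Conditional on each component, P(X < 8.5): 1: 0.00197359; 2: 0.5; 3: 5.99932e-05.
By total probability, P(X < 8.5) = 0.4·0.00197359 + 0.21·0.5 + 0.39·5.99932e-05 = 0.105813.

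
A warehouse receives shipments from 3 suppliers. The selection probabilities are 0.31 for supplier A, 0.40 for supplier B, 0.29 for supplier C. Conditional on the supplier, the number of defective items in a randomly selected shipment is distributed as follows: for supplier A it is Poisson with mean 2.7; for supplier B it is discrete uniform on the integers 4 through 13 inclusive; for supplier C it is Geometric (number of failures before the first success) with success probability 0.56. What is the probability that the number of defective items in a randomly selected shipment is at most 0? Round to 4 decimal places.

Conditional on each supplier, P(X ≤ 0): A: 0.0672055; B: 0; C: 0.56.
By total probability, P(X ≤ 0) = 0.31·0.0672055 + 0.4·0 + 0.29·0.56 = 0.183234.

0.1832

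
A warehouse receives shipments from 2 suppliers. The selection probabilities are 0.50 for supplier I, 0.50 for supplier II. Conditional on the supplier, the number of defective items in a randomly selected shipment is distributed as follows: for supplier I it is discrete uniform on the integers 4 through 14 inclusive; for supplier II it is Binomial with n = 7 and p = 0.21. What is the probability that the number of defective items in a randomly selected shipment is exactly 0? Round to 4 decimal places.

0.0960

Conditional on each supplier, P(X = 0): I: 0; II: 0.192039.
By total probability, P(X = 0) = 0.5·0 + 0.5·0.192039 = 0.0960195.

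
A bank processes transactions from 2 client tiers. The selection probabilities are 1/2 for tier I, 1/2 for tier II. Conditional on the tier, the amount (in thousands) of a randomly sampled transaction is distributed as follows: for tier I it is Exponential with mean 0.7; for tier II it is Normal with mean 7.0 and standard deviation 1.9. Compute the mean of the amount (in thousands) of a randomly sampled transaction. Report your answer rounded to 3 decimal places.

Component means — I: 0.7; II: 7.
E[X] = 0.5·0.7 + 0.5·7 = 3.85.

3.850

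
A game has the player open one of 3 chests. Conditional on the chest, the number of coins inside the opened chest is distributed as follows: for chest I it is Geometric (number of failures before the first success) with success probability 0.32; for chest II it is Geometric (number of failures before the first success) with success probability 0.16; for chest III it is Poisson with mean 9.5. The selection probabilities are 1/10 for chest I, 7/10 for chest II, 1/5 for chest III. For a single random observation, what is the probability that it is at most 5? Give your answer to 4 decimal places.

Conditional on each chest, P(X ≤ 5): I: 0.901133; II: 0.648702; III: 0.0885284.
By total probability, P(X ≤ 5) = 0.1·0.901133 + 0.7·0.648702 + 0.2·0.0885284 = 0.56191.

0.5619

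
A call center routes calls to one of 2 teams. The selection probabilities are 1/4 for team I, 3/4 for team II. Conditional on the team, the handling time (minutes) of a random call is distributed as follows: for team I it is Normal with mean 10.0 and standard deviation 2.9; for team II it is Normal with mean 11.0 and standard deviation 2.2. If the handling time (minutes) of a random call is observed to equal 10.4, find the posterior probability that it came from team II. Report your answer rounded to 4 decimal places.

Likelihoods f(10.4 | ·): I: 0.136264; II: 0.174717.
Posterior ∝ prior × likelihood. Numerator for II: 0.75·0.174717 = 0.131038.
Normalizing constant: 0.25·0.136264 + 0.75·0.174717 = 0.165104.
P(II | observation) = 0.131038 / 0.165104 = 0.79367.

0.7937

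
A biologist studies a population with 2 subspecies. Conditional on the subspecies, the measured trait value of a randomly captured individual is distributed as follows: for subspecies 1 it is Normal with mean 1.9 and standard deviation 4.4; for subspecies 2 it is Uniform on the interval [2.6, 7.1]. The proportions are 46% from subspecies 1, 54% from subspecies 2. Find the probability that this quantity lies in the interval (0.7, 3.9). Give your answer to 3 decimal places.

0.286

Conditional on each subspecies, P(0.7 < X < 3.9): 1: 0.28275; 2: 0.288889.
By total probability, P(0.7 < X < 3.9) = 0.46·0.28275 + 0.54·0.288889 = 0.286065.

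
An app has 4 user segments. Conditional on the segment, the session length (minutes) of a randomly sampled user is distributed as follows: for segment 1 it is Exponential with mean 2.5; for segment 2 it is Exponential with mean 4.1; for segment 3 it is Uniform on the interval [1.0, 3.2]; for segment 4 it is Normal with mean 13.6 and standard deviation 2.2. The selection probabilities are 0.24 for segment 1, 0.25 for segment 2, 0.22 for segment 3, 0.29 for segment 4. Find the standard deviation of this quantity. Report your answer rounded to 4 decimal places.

5.5797

Per component, 1: μ=2.5, E[X²]=12.5; 2: μ=4.1, E[X²]=33.62; 3: μ=2.1, E[X²]=4.81333; 4: μ=13.6, E[X²]=189.8.
E[X] = 0.24·2.5 + 0.25·4.1 + 0.22·2.1 + 0.29·13.6 = 6.031.
E[X²] = 0.24·12.5 + 0.25·33.62 + 0.22·4.81333 + 0.29·189.8 = 67.5059.
Var(X) = E[X²] − (E[X])² = 67.5059 − 36.373 = 31.133.
SD(X) = √31.133 = 5.57969.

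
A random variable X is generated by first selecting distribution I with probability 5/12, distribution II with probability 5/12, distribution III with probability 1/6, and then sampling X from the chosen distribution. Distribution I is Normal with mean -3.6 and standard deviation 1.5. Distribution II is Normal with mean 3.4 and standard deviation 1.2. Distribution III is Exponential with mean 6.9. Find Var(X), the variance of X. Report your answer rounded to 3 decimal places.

Per component, I: μ=-3.6, E[X²]=15.21; II: μ=3.4, E[X²]=13; III: μ=6.9, E[X²]=95.22.
E[X] = 0.416667·-3.6 + 0.416667·3.4 + 0.166667·6.9 = 1.06667.
E[X²] = 0.416667·15.21 + 0.416667·13 + 0.166667·95.22 = 27.6242.
Var(X) = E[X²] − (E[X])² = 27.6242 − 1.13778 = 26.4864.

26.486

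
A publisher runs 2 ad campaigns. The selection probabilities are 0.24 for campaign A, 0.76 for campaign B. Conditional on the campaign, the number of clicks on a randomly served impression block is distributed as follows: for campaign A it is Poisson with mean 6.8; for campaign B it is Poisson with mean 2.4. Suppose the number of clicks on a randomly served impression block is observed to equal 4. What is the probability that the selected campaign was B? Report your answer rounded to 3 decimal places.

0.800

Likelihoods P(X=4 | ·): A: 0.0992252; B: 0.125408.
Posterior ∝ prior × likelihood. Numerator for B: 0.76·0.125408 = 0.0953105.
Normalizing constant: 0.24·0.0992252 + 0.76·0.125408 = 0.119125.
P(B | observation) = 0.0953105 / 0.119125 = 0.800091.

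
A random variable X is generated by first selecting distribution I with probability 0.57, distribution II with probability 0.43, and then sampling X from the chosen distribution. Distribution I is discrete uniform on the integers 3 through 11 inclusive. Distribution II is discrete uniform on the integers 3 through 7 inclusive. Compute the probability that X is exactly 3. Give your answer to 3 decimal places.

0.149

Conditional on each component, P(X = 3): I: 0.111111; II: 0.2.
By total probability, P(X = 3) = 0.57·0.111111 + 0.43·0.2 = 0.149333.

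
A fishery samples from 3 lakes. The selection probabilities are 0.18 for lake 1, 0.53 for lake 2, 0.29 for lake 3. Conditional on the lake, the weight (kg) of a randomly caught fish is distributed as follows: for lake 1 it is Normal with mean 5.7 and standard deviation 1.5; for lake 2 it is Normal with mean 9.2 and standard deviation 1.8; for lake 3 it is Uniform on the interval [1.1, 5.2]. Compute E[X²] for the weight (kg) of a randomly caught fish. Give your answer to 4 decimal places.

56.1134

For each component E[X²] = Var + (mean)², giving 1: 34.74; 2: 87.88; 3: 11.3233.
Overall E[X²] = 0.18·34.74 + 0.53·87.88 + 0.29·11.3233 = 56.1134.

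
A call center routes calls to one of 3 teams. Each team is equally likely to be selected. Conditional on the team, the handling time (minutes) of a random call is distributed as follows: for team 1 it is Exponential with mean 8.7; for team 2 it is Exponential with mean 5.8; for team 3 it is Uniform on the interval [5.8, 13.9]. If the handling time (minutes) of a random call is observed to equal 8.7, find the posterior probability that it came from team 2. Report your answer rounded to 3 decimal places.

Likelihoods f(8.7 | ·): 1: 0.042285; 2: 0.0384707; 3: 0.123457.
Posterior ∝ prior × likelihood. Numerator for 2: 0.333333·0.0384707 = 0.0128236.
Normalizing constant: 0.333333·0.042285 + 0.333333·0.0384707 + 0.333333·0.123457 = 0.0680708.
P(2 | observation) = 0.0128236 / 0.0680708 = 0.188386.

0.188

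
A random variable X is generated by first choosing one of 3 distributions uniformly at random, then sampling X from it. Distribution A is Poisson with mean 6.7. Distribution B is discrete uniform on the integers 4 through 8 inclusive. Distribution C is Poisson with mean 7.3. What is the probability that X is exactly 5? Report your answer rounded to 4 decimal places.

0.1517

Conditional on each component, P(X = 5): A: 0.13849; B: 0.2; C: 0.116703.
By total probability, P(X = 5) = 0.333333·0.13849 + 0.333333·0.2 + 0.333333·0.116703 = 0.151731.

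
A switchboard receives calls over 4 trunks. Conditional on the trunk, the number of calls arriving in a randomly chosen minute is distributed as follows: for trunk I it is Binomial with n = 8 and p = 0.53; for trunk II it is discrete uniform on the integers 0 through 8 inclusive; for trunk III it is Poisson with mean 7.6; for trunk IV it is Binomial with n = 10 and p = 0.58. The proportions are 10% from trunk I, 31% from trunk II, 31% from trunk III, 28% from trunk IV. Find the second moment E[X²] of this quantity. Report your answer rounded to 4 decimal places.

39.3866

For each component E[X²] = Var + (mean)², giving I: 19.9704; II: 22.6667; III: 65.36; IV: 36.076.
Overall E[X²] = 0.1·19.9704 + 0.31·22.6667 + 0.31·65.36 + 0.28·36.076 = 39.3866.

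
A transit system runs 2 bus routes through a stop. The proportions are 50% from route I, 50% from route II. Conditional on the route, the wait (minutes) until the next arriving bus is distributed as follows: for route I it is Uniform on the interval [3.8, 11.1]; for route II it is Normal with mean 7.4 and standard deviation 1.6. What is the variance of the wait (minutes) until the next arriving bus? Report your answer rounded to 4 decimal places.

Per component, I: μ=7.45, E[X²]=59.9433; II: μ=7.4, E[X²]=57.32.
E[X] = 0.5·7.45 + 0.5·7.4 = 7.425.
E[X²] = 0.5·59.9433 + 0.5·57.32 = 58.6317.
Var(X) = E[X²] − (E[X])² = 58.6317 − 55.1306 = 3.50104.

3.5010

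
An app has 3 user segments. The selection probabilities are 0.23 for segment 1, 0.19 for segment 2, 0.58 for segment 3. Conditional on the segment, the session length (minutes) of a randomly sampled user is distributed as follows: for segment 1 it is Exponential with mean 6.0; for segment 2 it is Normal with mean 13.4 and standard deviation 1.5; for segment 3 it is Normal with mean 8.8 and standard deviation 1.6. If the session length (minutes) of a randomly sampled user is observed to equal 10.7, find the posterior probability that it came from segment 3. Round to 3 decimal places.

Likelihoods f(10.7 | ·): 1: 0.0280128; 2: 0.0526334; 3: 0.123191.
Posterior ∝ prior × likelihood. Numerator for 3: 0.58·0.123191 = 0.0714507.
Normalizing constant: 0.23·0.0280128 + 0.19·0.0526334 + 0.58·0.123191 = 0.087894.
P(3 | observation) = 0.0714507 / 0.087894 = 0.812919.

0.813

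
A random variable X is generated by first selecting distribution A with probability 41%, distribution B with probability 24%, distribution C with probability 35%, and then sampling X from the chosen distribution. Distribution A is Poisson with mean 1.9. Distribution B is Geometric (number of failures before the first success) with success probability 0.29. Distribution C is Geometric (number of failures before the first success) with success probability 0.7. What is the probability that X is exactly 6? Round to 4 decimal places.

0.0131

Conditional on each component, P(X = 6): A: 0.00977304; B: 0.0371491; C: 0.0005103.
By total probability, P(X = 6) = 0.41·0.00977304 + 0.24·0.0371491 + 0.35·0.0005103 = 0.0131013.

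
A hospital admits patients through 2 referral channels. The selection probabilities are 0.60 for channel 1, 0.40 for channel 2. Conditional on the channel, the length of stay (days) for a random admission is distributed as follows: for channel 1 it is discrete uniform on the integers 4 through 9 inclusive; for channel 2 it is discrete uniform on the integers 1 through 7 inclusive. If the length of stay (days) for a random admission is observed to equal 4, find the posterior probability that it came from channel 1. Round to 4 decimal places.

Likelihoods P(X=4 | ·): 1: 0.166667; 2: 0.142857.
Posterior ∝ prior × likelihood. Numerator for 1: 0.6·0.166667 = 0.1.
Normalizing constant: 0.6·0.166667 + 0.4·0.142857 = 0.157143.
P(1 | observation) = 0.1 / 0.157143 = 0.636364.

0.6364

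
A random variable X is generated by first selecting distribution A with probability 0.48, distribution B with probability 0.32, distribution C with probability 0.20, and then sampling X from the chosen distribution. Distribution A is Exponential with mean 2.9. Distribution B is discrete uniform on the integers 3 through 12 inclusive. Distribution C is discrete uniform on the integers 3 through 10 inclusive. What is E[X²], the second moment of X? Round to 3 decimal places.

38.214

For each component E[X²] = Var + (mean)², giving A: 16.82; B: 64.5; C: 47.5.
Overall E[X²] = 0.48·16.82 + 0.32·64.5 + 0.2·47.5 = 38.2136.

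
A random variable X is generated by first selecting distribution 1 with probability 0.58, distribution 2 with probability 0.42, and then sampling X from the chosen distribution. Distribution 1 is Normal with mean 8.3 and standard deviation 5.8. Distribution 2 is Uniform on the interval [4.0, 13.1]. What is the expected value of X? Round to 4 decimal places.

Component means — 1: 8.3; 2: 8.55.
E[X] = 0.58·8.3 + 0.42·8.55 = 8.405.

8.4050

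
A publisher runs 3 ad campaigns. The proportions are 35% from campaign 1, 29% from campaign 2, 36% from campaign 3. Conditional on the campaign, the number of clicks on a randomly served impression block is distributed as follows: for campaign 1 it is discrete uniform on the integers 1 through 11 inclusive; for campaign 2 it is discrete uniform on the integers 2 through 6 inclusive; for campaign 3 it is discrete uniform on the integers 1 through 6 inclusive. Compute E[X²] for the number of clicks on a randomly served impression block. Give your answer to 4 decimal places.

26.7800

For each component E[X²] = Var + (mean)², giving 1: 46; 2: 18; 3: 15.1667.
Overall E[X²] = 0.35·46 + 0.29·18 + 0.36·15.1667 = 26.78.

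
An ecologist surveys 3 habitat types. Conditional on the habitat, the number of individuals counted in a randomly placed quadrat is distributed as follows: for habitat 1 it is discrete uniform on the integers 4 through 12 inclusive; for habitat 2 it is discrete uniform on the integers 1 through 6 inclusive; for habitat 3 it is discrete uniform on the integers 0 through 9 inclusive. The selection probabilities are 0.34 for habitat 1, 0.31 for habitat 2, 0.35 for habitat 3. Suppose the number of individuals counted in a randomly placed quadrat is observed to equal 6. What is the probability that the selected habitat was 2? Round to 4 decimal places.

0.4152

Likelihoods P(X=6 | ·): 1: 0.111111; 2: 0.166667; 3: 0.1.
Posterior ∝ prior × likelihood. Numerator for 2: 0.31·0.166667 = 0.0516667.
Normalizing constant: 0.34·0.111111 + 0.31·0.166667 + 0.35·0.1 = 0.124444.
P(2 | observation) = 0.0516667 / 0.124444 = 0.415179.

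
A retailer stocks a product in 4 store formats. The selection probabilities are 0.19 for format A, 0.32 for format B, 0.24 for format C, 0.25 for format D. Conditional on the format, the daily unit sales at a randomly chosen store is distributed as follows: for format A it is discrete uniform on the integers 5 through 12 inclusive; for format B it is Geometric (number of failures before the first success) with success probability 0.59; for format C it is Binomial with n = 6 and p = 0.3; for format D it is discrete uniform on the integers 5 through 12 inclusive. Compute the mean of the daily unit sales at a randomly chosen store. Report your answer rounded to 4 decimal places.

4.3944

Component means — A: 8.5; B: 0.694915; C: 1.8; D: 8.5.
E[X] = 0.19·8.5 + 0.32·0.694915 + 0.24·1.8 + 0.25·8.5 = 4.39437.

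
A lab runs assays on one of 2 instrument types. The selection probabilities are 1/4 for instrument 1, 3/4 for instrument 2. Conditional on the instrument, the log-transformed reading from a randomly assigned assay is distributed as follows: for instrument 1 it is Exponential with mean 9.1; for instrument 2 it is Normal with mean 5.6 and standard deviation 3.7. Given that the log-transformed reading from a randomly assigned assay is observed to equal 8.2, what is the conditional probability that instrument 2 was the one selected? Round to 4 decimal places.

Likelihoods f(8.2 | ·): 1: 0.0446289; 2: 0.0842331.
Posterior ∝ prior × likelihood. Numerator for 2: 0.75·0.0842331 = 0.0631749.
Normalizing constant: 0.25·0.0446289 + 0.75·0.0842331 = 0.0743321.
P(2 | observation) = 0.0631749 / 0.0743321 = 0.8499.

0.8499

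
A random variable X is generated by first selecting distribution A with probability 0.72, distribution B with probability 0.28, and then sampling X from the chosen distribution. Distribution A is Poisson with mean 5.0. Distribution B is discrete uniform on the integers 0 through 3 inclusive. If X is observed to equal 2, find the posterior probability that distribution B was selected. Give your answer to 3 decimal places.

Likelihoods P(X=2 | ·): A: 0.0842243; B: 0.25.
Posterior ∝ prior × likelihood. Numerator for B: 0.28·0.25 = 0.07.
Normalizing constant: 0.72·0.0842243 + 0.28·0.25 = 0.130642.
P(B | observation) = 0.07 / 0.130642 = 0.535817.

0.536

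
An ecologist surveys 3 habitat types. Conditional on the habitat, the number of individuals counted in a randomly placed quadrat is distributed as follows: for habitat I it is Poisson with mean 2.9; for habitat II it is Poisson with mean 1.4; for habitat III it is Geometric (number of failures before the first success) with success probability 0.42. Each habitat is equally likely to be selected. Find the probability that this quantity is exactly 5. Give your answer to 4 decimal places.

0.0442

Conditional on each habitat, P(X = 5): I: 0.0940491; II: 0.0110521; III: 0.027567.
By total probability, P(X = 5) = 0.333333·0.0940491 + 0.333333·0.0110521 + 0.333333·0.027567 = 0.0442228.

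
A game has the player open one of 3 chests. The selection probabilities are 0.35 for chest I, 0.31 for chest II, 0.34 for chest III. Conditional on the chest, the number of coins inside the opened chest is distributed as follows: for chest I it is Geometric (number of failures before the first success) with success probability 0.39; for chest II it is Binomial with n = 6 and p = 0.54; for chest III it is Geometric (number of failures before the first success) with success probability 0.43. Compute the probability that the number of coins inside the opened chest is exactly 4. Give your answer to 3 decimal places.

Conditional on each chest, P(X = 4): I: 0.0539988; II: 0.269887; III: 0.0453908.
By total probability, P(X = 4) = 0.35·0.0539988 + 0.31·0.269887 + 0.34·0.0453908 = 0.117997.

0.118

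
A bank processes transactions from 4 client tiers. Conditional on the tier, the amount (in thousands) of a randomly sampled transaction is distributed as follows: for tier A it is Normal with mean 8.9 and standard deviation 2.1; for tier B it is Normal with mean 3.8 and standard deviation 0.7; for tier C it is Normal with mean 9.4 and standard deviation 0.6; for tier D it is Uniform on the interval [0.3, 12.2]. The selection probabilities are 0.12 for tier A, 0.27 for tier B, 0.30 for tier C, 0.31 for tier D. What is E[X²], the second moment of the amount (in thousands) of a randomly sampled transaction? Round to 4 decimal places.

56.4491

For each component E[X²] = Var + (mean)², giving A: 83.62; B: 14.93; C: 88.72; D: 50.8633.
Overall E[X²] = 0.12·83.62 + 0.27·14.93 + 0.3·88.72 + 0.31·50.8633 = 56.4491.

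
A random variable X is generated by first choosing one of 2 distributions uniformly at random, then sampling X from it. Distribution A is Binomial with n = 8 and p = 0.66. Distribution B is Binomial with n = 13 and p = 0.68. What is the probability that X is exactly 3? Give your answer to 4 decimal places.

Conditional on each component, P(X = 3): A: 0.07315; B: 0.00101249.
By total probability, P(X = 3) = 0.5·0.07315 + 0.5·0.00101249 = 0.0370813.

0.0371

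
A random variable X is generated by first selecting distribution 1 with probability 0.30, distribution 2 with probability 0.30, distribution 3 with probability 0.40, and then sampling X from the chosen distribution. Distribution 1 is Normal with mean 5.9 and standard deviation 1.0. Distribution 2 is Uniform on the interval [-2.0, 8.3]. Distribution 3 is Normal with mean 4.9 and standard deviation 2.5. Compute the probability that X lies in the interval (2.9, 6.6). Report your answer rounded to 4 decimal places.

Conditional on each component, P(2.9 < X < 6.6): 1: 0.756686; 2: 0.359223; 3: 0.539892.
By total probability, P(2.9 < X < 6.6) = 0.3·0.756686 + 0.3·0.359223 + 0.4·0.539892 = 0.55073.

0.5507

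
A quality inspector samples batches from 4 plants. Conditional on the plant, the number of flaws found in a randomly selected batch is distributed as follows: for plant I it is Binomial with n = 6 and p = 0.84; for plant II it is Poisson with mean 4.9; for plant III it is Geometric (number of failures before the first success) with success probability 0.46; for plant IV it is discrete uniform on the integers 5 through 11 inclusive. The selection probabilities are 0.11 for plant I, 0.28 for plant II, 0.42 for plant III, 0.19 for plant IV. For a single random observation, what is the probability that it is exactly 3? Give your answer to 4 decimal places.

Conditional on each plant, P(X = 3): I: 0.0485543; II: 0.146014; III: 0.0724334; IV: 0.
By total probability, P(X = 3) = 0.11·0.0485543 + 0.28·0.146014 + 0.42·0.0724334 + 0.19·0 = 0.0766469.

0.0766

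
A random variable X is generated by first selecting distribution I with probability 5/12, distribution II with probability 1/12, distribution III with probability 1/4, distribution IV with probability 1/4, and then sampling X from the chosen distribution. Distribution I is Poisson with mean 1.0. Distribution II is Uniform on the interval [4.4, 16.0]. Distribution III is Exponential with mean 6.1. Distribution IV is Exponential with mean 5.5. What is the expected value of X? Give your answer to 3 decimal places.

4.167

Component means — I: 1; II: 10.2; III: 6.1; IV: 5.5.
E[X] = 0.416667·1 + 0.0833333·10.2 + 0.25·6.1 + 0.25·5.5 = 4.16667.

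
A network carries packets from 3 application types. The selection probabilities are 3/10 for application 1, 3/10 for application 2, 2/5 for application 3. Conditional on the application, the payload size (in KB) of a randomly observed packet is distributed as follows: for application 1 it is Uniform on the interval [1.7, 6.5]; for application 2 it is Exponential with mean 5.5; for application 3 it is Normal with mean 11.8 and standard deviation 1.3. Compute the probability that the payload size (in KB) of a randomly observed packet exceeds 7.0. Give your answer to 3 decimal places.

Conditional on each application, P(X > 7.0): 1: 0; 2: 0.280067; 3: 0.999889.
By total probability, P(X > 7.0) = 0.3·0 + 0.3·0.280067 + 0.4·0.999889 = 0.483976.

0.484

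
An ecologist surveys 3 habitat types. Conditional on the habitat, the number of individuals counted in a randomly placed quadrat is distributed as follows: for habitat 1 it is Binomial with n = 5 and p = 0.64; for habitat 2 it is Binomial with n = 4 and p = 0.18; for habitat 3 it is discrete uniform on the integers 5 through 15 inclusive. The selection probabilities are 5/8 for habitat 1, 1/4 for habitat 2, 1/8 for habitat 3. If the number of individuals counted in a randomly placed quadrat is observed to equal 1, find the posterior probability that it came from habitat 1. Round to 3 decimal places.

Likelihoods P(X=1 | ·): 1: 0.0537477; 2: 0.396985; 3: 0.
Posterior ∝ prior × likelihood. Numerator for 1: 0.625·0.0537477 = 0.0335923.
Normalizing constant: 0.625·0.0537477 + 0.25·0.396985 + 0.125·0 = 0.132839.
P(1 | observation) = 0.0335923 / 0.132839 = 0.252881.

0.253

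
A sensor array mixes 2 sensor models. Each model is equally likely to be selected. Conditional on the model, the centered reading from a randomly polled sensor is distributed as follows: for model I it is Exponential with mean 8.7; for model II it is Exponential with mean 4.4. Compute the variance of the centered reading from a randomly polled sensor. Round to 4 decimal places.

52.1475

Per component, I: μ=8.7, E[X²]=151.38; II: μ=4.4, E[X²]=38.72.
E[X] = 0.5·8.7 + 0.5·4.4 = 6.55.
E[X²] = 0.5·151.38 + 0.5·38.72 = 95.05.
Var(X) = E[X²] − (E[X])² = 95.05 − 42.9025 = 52.1475.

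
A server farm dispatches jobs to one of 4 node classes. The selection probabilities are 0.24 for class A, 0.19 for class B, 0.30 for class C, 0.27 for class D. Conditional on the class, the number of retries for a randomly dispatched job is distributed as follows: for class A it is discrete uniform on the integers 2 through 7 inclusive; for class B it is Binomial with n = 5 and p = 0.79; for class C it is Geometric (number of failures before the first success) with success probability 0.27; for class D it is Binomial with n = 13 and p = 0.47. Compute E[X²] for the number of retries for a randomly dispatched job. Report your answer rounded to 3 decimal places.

24.833

For each component E[X²] = Var + (mean)², giving A: 23.1667; B: 16.432; C: 17.3237; D: 40.5704.
Overall E[X²] = 0.24·23.1667 + 0.19·16.432 + 0.3·17.3237 + 0.27·40.5704 = 24.8332.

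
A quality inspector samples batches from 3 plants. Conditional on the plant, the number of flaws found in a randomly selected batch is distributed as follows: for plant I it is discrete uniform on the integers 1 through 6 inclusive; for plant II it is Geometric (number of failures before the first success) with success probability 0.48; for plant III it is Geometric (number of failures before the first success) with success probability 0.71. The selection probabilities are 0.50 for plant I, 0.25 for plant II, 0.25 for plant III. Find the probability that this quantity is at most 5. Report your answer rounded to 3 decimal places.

Conditional on each plant, P(X ≤ 5): I: 0.833333; II: 0.980229; III: 0.999405.
By total probability, P(X ≤ 5) = 0.5·0.833333 + 0.25·0.980229 + 0.25·0.999405 = 0.911575.

0.912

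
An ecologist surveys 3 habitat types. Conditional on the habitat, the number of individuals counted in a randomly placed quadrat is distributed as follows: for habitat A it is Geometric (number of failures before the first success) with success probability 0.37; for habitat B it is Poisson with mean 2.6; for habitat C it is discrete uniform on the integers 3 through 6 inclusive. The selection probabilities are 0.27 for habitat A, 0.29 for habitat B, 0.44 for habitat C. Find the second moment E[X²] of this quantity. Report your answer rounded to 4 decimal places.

14.1997

For each component E[X²] = Var + (mean)², giving A: 7.5011; B: 9.36; C: 21.5.
Overall E[X²] = 0.27·7.5011 + 0.29·9.36 + 0.44·21.5 = 14.1997.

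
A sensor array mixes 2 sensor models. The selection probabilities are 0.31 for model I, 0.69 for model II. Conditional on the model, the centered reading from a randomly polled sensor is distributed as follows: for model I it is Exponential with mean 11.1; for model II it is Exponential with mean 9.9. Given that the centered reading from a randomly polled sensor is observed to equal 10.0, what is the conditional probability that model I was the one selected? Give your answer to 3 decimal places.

0.309

Likelihoods f(10.0 | ·): I: 0.0365949; II: 0.0367861.
Posterior ∝ prior × likelihood. Numerator for I: 0.31·0.0365949 = 0.0113444.
Normalizing constant: 0.31·0.0365949 + 0.69·0.0367861 = 0.0367268.
P(I | observation) = 0.0113444 / 0.0367268 = 0.308887.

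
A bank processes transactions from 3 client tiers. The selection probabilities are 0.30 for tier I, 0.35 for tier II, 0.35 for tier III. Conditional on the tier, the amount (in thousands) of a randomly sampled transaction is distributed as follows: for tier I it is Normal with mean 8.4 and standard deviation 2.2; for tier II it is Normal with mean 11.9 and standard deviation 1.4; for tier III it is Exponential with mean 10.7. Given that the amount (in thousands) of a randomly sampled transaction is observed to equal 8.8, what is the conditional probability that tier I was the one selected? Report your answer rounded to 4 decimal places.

Likelihoods f(8.8 | ·): I: 0.178365; II: 0.0245525; III: 0.0410619.
Posterior ∝ prior × likelihood. Numerator for I: 0.3·0.178365 = 0.0535094.
Normalizing constant: 0.3·0.178365 + 0.35·0.0245525 + 0.35·0.0410619 = 0.0764745.
P(I | observation) = 0.0535094 / 0.0764745 = 0.699703.

0.6997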